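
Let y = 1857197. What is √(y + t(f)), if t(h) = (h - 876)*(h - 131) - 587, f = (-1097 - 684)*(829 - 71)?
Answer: 2*√455964004839 ≈ 1.3505e+6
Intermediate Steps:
f = -1349998 (f = -1781*758 = -1349998)
t(h) = -587 + (-876 + h)*(-131 + h) (t(h) = (-876 + h)*(-131 + h) - 587 = -587 + (-876 + h)*(-131 + h))
√(y + t(f)) = √(1857197 + (114169 + (-1349998)² - 1007*(-1349998))) = √(1857197 + (114169 + 1822494600004 + 1359447986)) = √(1857197 + 1823854162159) = √1823856019356 = 2*√455964004839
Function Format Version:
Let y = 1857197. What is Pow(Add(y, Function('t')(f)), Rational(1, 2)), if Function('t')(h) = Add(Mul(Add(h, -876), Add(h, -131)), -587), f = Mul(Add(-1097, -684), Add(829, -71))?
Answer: Mul(2, Pow(455964004839, Rational(1, 2))) ≈ 1.3505e+6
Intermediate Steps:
f = -1349998 (f = Mul(-1781, 758) = -1349998)
Function('t')(h) = Add(-587, Mul(Add(-876, h), Add(-131, h))) (Function('t')(h) = Add(Mul(Add(-876, h), Add(-131, h)), -587) = Add(-587, Mul(Add(-876, h), Add(-131, h))))
Pow(Add(y, Function('t')(f)), Rational(1, 2)) = Pow(Add(1857197, Add(114169, Pow(-1349998, 2), Mul(-1007, -1349998))), Rational(1, 2)) = Pow(Add(1857197, Add(114169, 1822494600004, 1359447986)), Rational(1, 2)) = Pow(Add(1857197, 1823854162159), Rational(1, 2)) = Pow(1823856019356, Rational(1, 2)) = Mul(2, Pow(455964004839, Rational(1, 2)))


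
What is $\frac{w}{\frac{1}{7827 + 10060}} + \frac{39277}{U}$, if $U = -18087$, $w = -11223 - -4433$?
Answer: $- \frac{2196715566787}{18087} \approx -1.2145 \cdot 10^{8}$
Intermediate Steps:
$w = -6790$ ($w = -11223 + 4433 = -6790$)
$\frac{w}{\frac{1}{7827 + 10060}} + \frac{39277}{U} = - \frac{6790}{\frac{1}{7827 + 10060}} + \frac{39277}{-18087} = - \frac{6790}{\frac{1}{17887}} + 39277 \left(- \frac{1}{18087}\right) = - 6790 \frac{1}{\frac{1}{17887}} - \frac{39277}{18087} = \left(-6790\right) 17887 - \frac{39277}{18087} = -121452730 - \frac{39277}{18087} = - \frac{2196715566787}{18087}$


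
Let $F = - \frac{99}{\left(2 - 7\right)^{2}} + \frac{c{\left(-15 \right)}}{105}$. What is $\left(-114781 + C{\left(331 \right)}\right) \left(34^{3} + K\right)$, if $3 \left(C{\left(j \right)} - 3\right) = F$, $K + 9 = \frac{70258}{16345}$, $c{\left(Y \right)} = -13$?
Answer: $- \frac{116121886904075302}{25743375} \approx -4.5107 \cdot 10^{9}$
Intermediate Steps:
$F = - \frac{2144}{525}$ ($F = - \frac{99}{\left(2 - 7\right)^{2}} - \frac{13}{105} = - \frac{99}{\left(-5\right)^{2}} - \frac{13}{105} = - \frac{99}{25} - \frac{13}{105} = - \frac{2144}{525} \approx -4.0838$)
$K = - \frac{76847}{16345}$ ($K = -9 + \frac{70258}{16345} = - \frac{76847}{16345} \approx -4.7016$)
$C{\left(j \right)} = \frac{2581}{1575}$ ($C{\left(j \right)} = 3 + \frac{1}{3} \left(- \frac{2144}{525}\right) = 3 - \frac{2144}{1575} = \frac{2581}{1575}$)
$\left(-114781 + C{\left(331 \right)}\right) \left(34^{3} + K\right) = \left(-114781 + \frac{2581}{1575}\right) \left(34^{3} - \frac{76847}{16345}\right) = - \frac{180777494 \left(39304 - \frac{76847}{16345}\right)}{1575} = \left(- \frac{180777494}{1575}\right) \frac{642347033}{16345} = - \frac{116121886904075302}{25743375}$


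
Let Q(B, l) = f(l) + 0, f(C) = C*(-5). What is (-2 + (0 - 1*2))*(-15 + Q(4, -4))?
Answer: -20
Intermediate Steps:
f(C) = -5*C
Q(B, l) = -5*l (Q(B, l) = -5*l + 0 = -5*l)
(-2 + (0 - 1*2))*(-15 + Q(4, -4)) = (-2 + (0 - 1*2))*(-15 - 5*(-4)) = (-2 + (0 - 2))*(-15 + 20) = (-2 - 2)*5 = -4*5 = -20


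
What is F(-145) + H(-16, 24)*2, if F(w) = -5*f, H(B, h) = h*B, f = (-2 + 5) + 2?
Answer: -793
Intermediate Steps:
f = 5 (f = 3 + 2 = 5)
H(B, h) = B*h
F(w) = -25 (F(w) = -5*5 = -25)
F(-145) + H(-16, 24)*2 = -25 - 16*24*2 = -25 - 384*2 = -25 - 768 = -793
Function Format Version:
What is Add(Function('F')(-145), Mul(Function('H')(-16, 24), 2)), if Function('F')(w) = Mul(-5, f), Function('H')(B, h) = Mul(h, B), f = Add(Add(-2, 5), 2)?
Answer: -793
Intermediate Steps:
f = 5 (f = Add(3, 2) = 5)
Function('H')(B, h) = Mul(B, h)
Function('F')(w) = -25 (Function('F')(w) = Mul(-5, 5) = -25)
Add(Function('F')(-145), Mul(Function('H')(-16, 24), 2)) = Add(-25, Mul(Mul(-16, 24), 2)) = Add(-25, Mul(-384, 2)) = Add(-25, -768) = -793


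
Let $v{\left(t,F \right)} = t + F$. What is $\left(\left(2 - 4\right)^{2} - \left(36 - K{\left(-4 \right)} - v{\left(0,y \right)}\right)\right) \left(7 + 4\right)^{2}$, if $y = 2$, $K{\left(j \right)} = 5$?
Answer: $-3025$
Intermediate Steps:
$v{\left(t,F \right)} = F + t$
$\left(\left(2 - 4\right)^{2} - \left(36 - K{\left(-4 \right)} - v{\left(0,y \right)}\right)\right) \left(7 + 4\right)^{2} = \left(\left(2 - 4\right)^{2} + \left(\left(\left(2 + 0\right) + 5\right) - 36\right)\right) \left(7 + 4\right)^{2} = \left(\left(-2\right)^{2} + \left(\left(2 + 5\right) - 36\right)\right) 11^{2} = \left(4 + \left(7 - 36\right)\right) 121 = \left(4 - 29\right) 121 = \left(-25\right) 121 = -3025$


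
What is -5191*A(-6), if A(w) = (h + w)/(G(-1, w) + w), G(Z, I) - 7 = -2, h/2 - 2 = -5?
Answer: -62292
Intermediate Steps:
h = -6 (h = 4 + 2*(-5) = 4 - 10 = -6)
G(Z, I) = 5 (G(Z, I) = 7 - 2 = 5)
A(w) = (-6 + w)/(5 + w)
-5191*A(-6) = -5191*(-6 - 6)/(5 - 6) = -5191*(-12)/(-1) = -(-5191)*(-12) = -5191*12 = -62292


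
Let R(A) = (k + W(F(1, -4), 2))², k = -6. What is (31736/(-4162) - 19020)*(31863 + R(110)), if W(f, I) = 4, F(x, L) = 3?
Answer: -1261821283096/2081 ≈ -6.0635e+8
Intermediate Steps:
R(A) = 4 (R(A) = (-6 + 4)² = (-2)² = 4)
(31736/(-4162) - 19020)*(31863 + R(110)) = (31736/(-4162) - 19020)*(31863 + 4) = (31736*(-1/4162) - 19020)*31867 = (-15868/2081 - 19020)*31867 = -39596488/2081*31867 = -1261821283096/2081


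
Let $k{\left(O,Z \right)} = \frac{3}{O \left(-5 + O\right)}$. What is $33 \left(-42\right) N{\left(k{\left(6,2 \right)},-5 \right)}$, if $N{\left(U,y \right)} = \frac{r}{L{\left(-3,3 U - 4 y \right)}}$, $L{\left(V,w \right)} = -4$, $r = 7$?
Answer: $\frac{4851}{2} \approx 2425.5$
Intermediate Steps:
$k{\left(O,Z \right)} = \frac{3}{O \left(-5 + O\right)}$ ($k{\left(O,Z \right)} = 3 \frac{1}{O \left(-5 + O\right)} = \frac{3}{O \left(-5 + O\right)}$)
$N{\left(U,y \right)} = - \frac{7}{4}$ ($N{\left(U,y \right)} = \frac{7}{-4} = 7 \left(- \frac{1}{4}\right) = - \frac{7}{4}$)
$33 \left(-42\right) N{\left(k{\left(6,2 \right)},-5 \right)} = 33 \left(-42\right) \left(- \frac{7}{4}\right) = \left(-1386\right) \left(- \frac{7}{4}\right) = \frac{4851}{2}$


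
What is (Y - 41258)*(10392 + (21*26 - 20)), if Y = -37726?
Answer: -862347312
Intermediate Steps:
(Y - 41258)*(10392 + (21*26 - 20)) = (-37726 - 41258)*(10392 + (21*26 - 20)) = -78984*(10392 + (546 - 20)) = -78984*(10392 + 526) = -78984*10918 = -862347312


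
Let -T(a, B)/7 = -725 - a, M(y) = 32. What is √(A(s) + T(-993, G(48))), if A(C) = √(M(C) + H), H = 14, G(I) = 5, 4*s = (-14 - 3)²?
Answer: √(-1876 + √46) ≈ 43.234*I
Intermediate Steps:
s = 289/4 (s = (-14 - 3)²/4 = (¼)*(-17)² = (¼)*289 = 289/4 ≈ 72.250)
T(a, B) = 5075 + 7*a (T(a, B) = -7*(-725 - a) = 5075 + 7*a)
A(C) = √46 (A(C) = √(32 + 14) = √46)
√(A(s) + T(-993, G(48))) = √(√46 + (5075 + 7*(-993))) = √(√46 + (5075 - 6951)) = √(√46 - 1876) = √(-1876 + √46)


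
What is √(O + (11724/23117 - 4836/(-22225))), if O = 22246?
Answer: √234894343230930877606/102755065 ≈ 149.15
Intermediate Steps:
√(O + (11724/23117 - 4836/(-22225))) = √(22246 + (11724/23117 - 4836/(-22225))) = √(22246 + (11724*(1/23117) - 4836*(-1/22225))) = √(22246 + (11724/23117 + 4836/22225)) = √(22246 + 372359712/513775325) = √(11429818239662/513775325) = √234894343230930877606/102755065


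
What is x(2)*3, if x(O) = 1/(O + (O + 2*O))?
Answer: 3/8 ≈ 0.37500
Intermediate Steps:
x(O) = 1/(4*O) (x(O) = 1/(O + 3*O) = 1/(4*O))
x(2)*3 = ((¼)/2)*3 = ((¼)*(½))*3 = (⅛)*3 = 3/8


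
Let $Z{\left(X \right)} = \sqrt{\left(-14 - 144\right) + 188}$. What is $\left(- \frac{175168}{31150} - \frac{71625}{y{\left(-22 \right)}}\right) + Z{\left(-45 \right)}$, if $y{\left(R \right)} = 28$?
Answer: $- \frac{159715961}{62300} + \sqrt{30} \approx -2558.2$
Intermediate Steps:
$Z{\left(X \right)} = \sqrt{30}$ ($Z{\left(X \right)} = \sqrt{-158 + 188} = \sqrt{30}$)
$\left(- \frac{175168}{31150} - \frac{71625}{y{\left(-22 \right)}}\right) + Z{\left(-45 \right)} = \left(- \frac{175168}{31150} - \frac{71625}{28}\right) + \sqrt{30} = \left(\left(-175168\right) \frac{1}{31150} - \frac{71625}{28}\right) + \sqrt{30} = \left(- \frac{12512}{2225} - \frac{71625}{28}\right) + \sqrt{30} = - \frac{159715961}{62300} + \sqrt{30}$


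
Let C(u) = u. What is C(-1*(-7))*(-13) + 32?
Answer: -59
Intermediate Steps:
C(-1*(-7))*(-13) + 32 = -1*(-7)*(-13) + 32 = 7*(-13) + 32 = -91 + 32 = -59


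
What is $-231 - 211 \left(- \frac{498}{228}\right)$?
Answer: $\frac{8735}{38} \approx 229.87$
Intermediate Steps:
$-231 - 211 \left(- \frac{498}{228}\right) = -231 - 211 \left(\left(-498\right) \frac{1}{228}\right) = -231 - - \frac{17513}{38} = -231 + \frac{17513}{38} = \frac{8735}{38}$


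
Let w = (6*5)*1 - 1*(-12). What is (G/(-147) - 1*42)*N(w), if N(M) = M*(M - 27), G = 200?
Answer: -191220/7 ≈ -27317.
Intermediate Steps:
w = 42 (w = 30*1 + 12 = 30 + 12 = 42)
N(M) = M*(-27 + M)
(G/(-147) - 1*42)*N(w) = (200/(-147) - 1*42)*(42*(-27 + 42)) = (200*(-1/147) - 42)*(42*15) = (-200/147 - 42)*630 = -6374/147*630 = -191220/7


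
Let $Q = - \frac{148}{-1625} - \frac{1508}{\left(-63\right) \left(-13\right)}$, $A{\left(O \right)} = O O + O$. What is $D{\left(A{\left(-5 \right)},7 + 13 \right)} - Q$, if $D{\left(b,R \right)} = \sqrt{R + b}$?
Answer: $\frac{179176}{102375} + 2 \sqrt{10} \approx 8.0748$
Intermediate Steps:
$A{\left(O \right)} = O + O^{2}$ ($A{\left(O \right)} = O^{2} + O = O + O^{2}$)
$Q = - \frac{179176}{102375}$ ($Q = \left(-148\right) \left(- \frac{1}{1625}\right) - \frac{1508}{819} = \frac{148}{1625} - \frac{116}{63} = - \frac{179176}{102375} \approx -1.7502$)
$D{\left(A{\left(-5 \right)},7 + 13 \right)} - Q = \sqrt{\left(7 + 13\right) - 5 \left(1 - 5\right)} - - \frac{179176}{102375} = \sqrt{20 - -20} + \frac{179176}{102375} = \sqrt{20 + 20} + \frac{179176}{102375} = \sqrt{40} + \frac{179176}{102375} = 2 \sqrt{10} + \frac{179176}{102375} = \frac{179176}{102375} + 2 \sqrt{10}$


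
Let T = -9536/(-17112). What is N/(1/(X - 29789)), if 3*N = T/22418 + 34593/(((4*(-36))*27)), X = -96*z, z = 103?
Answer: 332405575831885/2824814736 ≈ 1.1767e+5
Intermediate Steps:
T = 1192/2139 (T = -9536*(-1/17112) = 1192/2139 ≈ 0.55727)
X = -9888 (X = -96*103 = -9888)
N = -92155690555/31072962096 (N = ((1192/2139)/22418 + 34593/(((4*(-36))*27)))/3 = ((1192/2139)*(1/22418) + 34593/((-144*27)))/3 = (596/23976051 + 34593/(-3888))/3 = (596/23976051 + 34593*(-1/3888))/3 = (596/23976051 - 11531/1296)/3 = (1/3)*(-92155690555/10357654032) = -92155690555/31072962096 ≈ -2.9658)
N/(1/(X - 29789)) = -92155690555/(31072962096*(1/(-9888 - 29789))) = -92155690555/(31072962096*(1/(-39677))) = -92155690555/(31072962096*(-1/39677)) = -92155690555/31072962096*(-39677) = 332405575831885/2824814736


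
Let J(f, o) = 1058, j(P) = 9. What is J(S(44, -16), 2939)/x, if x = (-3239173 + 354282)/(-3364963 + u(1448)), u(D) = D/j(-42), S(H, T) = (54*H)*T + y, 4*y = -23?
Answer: 32039645702/25964019 ≈ 1234.0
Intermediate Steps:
y = -23/4 (y = (¼)*(-23) = -23/4 ≈ -5.7500)
S(H, T) = -23/4 + 54*H*T (S(H, T) = (54*H)*T - 23/4 = 54*H*T - 23/4 = -23/4 + 54*H*T)
u(D) = D/9
x = 25964019/30283219 (x = (-3239173 + 354282)/(-3364963 + (⅑)*1448) = -2884891/(-3364963 + 1448/9) = -2884891/(-30283219/9) = -2884891*(-9/30283219) = 25964019/30283219 ≈ 0.85737)
J(S(44, -16), 2939)/x = 1058/(25964019/30283219) = 1058*(30283219/25964019) = 32039645702/25964019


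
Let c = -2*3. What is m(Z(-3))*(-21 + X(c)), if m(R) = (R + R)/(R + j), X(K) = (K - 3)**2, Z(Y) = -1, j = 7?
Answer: -20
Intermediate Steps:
c = -6
X(K) = (-3 + K)**2
m(R) = 2*R/(7 + R) (m(R) = (R + R)/(R + 7) = (2*R)/(7 + R) = 2*R/(7 + R))
m(Z(-3))*(-21 + X(c)) = (2*(-1)/(7 - 1))*(-21 + (-3 - 6)**2) = (2*(-1)/6)*(-21 + (-9)**2) = (2*(-1)*(1/6))*(-21 + 81) = -1/3*60 = -20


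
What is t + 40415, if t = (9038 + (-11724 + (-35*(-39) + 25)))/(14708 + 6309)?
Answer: 849400759/21017 ≈ 40415.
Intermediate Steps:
t = -1296/21017 (t = (9038 + (-11724 + (1365 + 25)))/21017 = (9038 + (-11724 + 1390))*(1/21017) = (9038 - 10334)*(1/21017) = -1296*1/21017 = -1296/21017 ≈ -0.061664)
t + 40415 = -1296/21017 + 40415 = 849400759/21017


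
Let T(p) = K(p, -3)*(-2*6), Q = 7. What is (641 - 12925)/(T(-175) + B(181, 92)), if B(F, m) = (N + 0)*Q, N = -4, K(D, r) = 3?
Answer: 3071/16 ≈ 191.94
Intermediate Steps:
B(F, m) = -28 (B(F, m) = (-4 + 0)*7 = -4*7 = -28)
T(p) = -36 (T(p) = 3*(-2*6) = 3*(-12) = -36)
(641 - 12925)/(T(-175) + B(181, 92)) = (641 - 12925)/(-36 - 28) = -12284/(-64) = -12284*(-1/64) = 3071/16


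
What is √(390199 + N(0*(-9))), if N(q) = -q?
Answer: √390199 ≈ 624.66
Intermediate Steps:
√(390199 + N(0*(-9))) = √(390199 - 0*(-9)) = √(390199 - 1*0) = √(390199 + 0) = √390199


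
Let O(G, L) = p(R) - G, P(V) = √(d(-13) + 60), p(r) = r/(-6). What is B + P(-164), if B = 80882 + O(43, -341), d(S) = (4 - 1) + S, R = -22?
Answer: 242528/3 + 5*√2 ≈ 80850.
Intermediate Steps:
d(S) = 3 + S
p(r) = -r/6 (p(r) = r*(-⅙) = -r/6)
P(V) = 5*√2 (P(V) = √((3 - 13) + 60) = √(-10 + 60) = √50 = 5*√2)
O(G, L) = 11/3 - G (O(G, L) = -⅙*(-22) - G = 11/3 - G)
B = 242528/3 (B = 80882 + (11/3 - 1*43) = 80882 + (11/3 - 43) = 80882 - 118/3 = 242528/3 ≈ 80843.)
B + P(-164) = 242528/3 + 5*√2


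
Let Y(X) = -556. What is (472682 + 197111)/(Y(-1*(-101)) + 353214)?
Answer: 669793/352658 ≈ 1.8993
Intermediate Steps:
(472682 + 197111)/(Y(-1*(-101)) + 353214) = (472682 + 197111)/(-556 + 353214) = 669793/352658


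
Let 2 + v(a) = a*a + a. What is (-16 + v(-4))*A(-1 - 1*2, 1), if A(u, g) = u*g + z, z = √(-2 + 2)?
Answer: 18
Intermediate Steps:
z = 0 (z = √0 = 0)
A(u, g) = g*u (A(u, g) = u*g + 0 = g*u + 0 = g*u)
v(a) = -2 + a + a² (v(a) = -2 + (a*a + a) = -2 + (a² + a) = -2 + (a + a²) = -2 + a + a²)
(-16 + v(-4))*A(-1 - 1*2, 1) = (-16 + (-2 - 4 + (-4)²))*(1*(-1 - 1*2)) = (-16 + (-2 - 4 + 16))*(1*(-1 - 2)) = (-16 + 10)*(1*(-3)) = -6*(-3) = 18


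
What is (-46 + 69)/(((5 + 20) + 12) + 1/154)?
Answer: 3542/5699 ≈ 0.62151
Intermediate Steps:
(-46 + 69)/(((5 + 20) + 12) + 1/154) = 23/((25 + 12) + 1/154) = 23/(37 + 1/154) = 23/(5699/154) = (154/5699)*23 = 3542/5699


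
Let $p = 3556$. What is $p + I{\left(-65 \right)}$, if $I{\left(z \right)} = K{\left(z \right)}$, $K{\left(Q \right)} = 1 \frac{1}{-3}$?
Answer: $\frac{10667}{3} \approx 3555.7$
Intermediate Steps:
$K{\left(Q \right)} = - \frac{1}{3}$ ($K{\left(Q \right)} = 1 \left(- \frac{1}{3}\right) = - \frac{1}{3}$)
$I{\left(z \right)} = - \frac{1}{3}$
$p + I{\left(-65 \right)} = 3556 - \frac{1}{3} = \frac{10667}{3}$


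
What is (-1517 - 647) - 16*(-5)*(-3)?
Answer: -2404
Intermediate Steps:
(-1517 - 647) - 16*(-5)*(-3) = -2164 - 4*(-20)*(-3) = -2164 + 80*(-3) = -2164 - 240 = -2404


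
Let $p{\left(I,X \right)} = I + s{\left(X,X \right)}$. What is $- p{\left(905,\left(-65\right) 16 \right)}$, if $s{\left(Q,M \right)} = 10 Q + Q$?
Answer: $10535$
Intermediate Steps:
$s{\left(Q,M \right)} = 11 Q$
$p{\left(I,X \right)} = I + 11 X$
$- p{\left(905,\left(-65\right) 16 \right)} = - (905 + 11 \left(\left(-65\right) 16\right)) = - (905 + 11 \left(-1040\right)) = - (905 - 11440) = \left(-1\right) \left(-10535\right) = 10535$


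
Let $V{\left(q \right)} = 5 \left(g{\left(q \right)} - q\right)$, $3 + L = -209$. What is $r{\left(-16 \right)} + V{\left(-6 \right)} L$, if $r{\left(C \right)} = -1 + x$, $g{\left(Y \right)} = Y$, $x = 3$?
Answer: $2$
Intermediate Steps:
$L = -212$ ($L = -3 - 209 = -212$)
$r{\left(C \right)} = 2$ ($r{\left(C \right)} = -1 + 3 = 2$)
$V{\left(q \right)} = 0$ ($V{\left(q \right)} = 5 \left(q - q\right) = 5 \cdot 0 = 0$)
$r{\left(-16 \right)} + V{\left(-6 \right)} L = 2 + 0 \left(-212\right) = 2 + 0 = 2$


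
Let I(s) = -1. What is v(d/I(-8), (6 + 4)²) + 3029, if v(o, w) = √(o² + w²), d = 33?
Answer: 3029 + √11089 ≈ 3134.3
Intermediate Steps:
v(d/I(-8), (6 + 4)²) + 3029 = √((33/(-1))² + ((6 + 4)²)²) + 3029 = √((33*(-1))² + (10²)²) + 3029 = √((-33)² + 100²) + 3029 = √(1089 + 10000) + 3029 = √11089 + 3029 = 3029 + √11089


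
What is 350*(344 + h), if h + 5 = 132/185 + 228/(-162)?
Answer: 118288730/999 ≈ 1.1841e+5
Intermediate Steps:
h = -28441/4995 (h = -5 + (132/185 + 228/(-162)) = -5 + (132*(1/185) + 228*(-1/162)) = -5 + (132/185 - 38/27) = -5 - 3466/4995 = -28441/4995 ≈ -5.6939)
350*(344 + h) = 350*(344 - 28441/4995) = 350*(1689839/4995) = 118288730/999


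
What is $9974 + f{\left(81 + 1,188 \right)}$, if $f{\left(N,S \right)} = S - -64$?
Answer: $10226$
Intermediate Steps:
$f{\left(N,S \right)} = 64 + S$ ($f{\left(N,S \right)} = S + 64 = 64 + S$)
$9974 + f{\left(81 + 1,188 \right)} = 9974 + \left(64 + 188\right) = 9974 + 252 = 10226$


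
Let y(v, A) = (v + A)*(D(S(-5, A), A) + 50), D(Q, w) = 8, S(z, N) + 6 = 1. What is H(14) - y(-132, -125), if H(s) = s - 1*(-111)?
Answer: 15031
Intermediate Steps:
S(z, N) = -5 (S(z, N) = -6 + 1 = -5)
H(s) = 111 + s (H(s) = s + 111 = 111 + s)
y(v, A) = 58*A + 58*v (y(v, A) = (v + A)*(8 + 50) = (A + v)*58 = 58*A + 58*v)
H(14) - y(-132, -125) = (111 + 14) - (58*(-125) + 58*(-132)) = 125 - (-7250 - 7656) = 125 - 1*(-14906) = 125 + 14906 = 15031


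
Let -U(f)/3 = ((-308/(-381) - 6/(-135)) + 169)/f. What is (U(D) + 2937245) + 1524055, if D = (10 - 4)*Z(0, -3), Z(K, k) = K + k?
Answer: 152978947709/34290 ≈ 4.4613e+6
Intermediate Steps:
D = -18 (D = (10 - 4)*(0 - 3) = 6*(-3) = -18)
U(f) = -970709/(1905*f) (U(f) = -3*((-308/(-381) - 6/(-135)) + 169)/f = -3*((-308*(-1/381) - 6*(-1/135)) + 169)/f = -3*((308/381 + 2/45) + 169)/f = -3*(4874/5715 + 169)/f = -970709/(1905*f))
(U(D) + 2937245) + 1524055 = (-970709/1905/(-18) + 2937245) + 1524055 = (-970709/1905*(-1/18) + 2937245) + 1524055 = (970709/34290 + 2937245) + 1524055 = 100719101759/34290 + 1524055 = 152978947709/34290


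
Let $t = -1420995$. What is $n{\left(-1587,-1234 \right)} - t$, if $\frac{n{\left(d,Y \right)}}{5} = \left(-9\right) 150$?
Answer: $1414245$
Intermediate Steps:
$n{\left(d,Y \right)} = -6750$ ($n{\left(d,Y \right)} = 5 \left(\left(-9\right) 150\right) = 5 \left(-1350\right) = -6750$)
$n{\left(-1587,-1234 \right)} - t = -6750 - -1420995 = -6750 + 1420995 = 1414245$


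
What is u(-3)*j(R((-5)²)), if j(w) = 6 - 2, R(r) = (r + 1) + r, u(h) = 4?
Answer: 16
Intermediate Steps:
R(r) = 1 + 2*r (R(r) = (1 + r) + r = 1 + 2*r)
j(w) = 4
u(-3)*j(R((-5)²)) = 4*4 = 16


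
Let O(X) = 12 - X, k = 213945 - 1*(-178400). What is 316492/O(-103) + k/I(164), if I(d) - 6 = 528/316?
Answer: 3756248477/69690 ≈ 53899.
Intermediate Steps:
k = 392345 (k = 213945 + 178400 = 392345)
I(d) = 606/79 (I(d) = 6 + 528/316 = 6 + 528*(1/316) = 6 + 132/79 = 606/79)
316492/O(-103) + k/I(164) = 316492/(12 - 1*(-103)) + 392345/(606/79) = 316492/(12 + 103) + 392345*(79/606) = 316492/115 + 30995255/606 = 3756248477/69690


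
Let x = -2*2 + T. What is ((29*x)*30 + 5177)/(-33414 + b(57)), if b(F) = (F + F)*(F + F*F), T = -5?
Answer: -2653/343470 ≈ -0.0077241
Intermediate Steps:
x = -9 (x = -2*2 - 5 = -4 - 5 = -9)
b(F) = 2*F*(F + F**2) (b(F) = (2*F)*(F + F**2) = 2*F*(F + F**2))
((29*x)*30 + 5177)/(-33414 + b(57)) = ((29*(-9))*30 + 5177)/(-33414 + 2*57**2*(1 + 57)) = (-261*30 + 5177)/(-33414 + 2*3249*58) = (-7830 + 5177)/(-33414 + 376884) = -2653/343470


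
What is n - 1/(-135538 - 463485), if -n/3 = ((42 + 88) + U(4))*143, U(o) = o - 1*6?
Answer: -32893550975/599023 ≈ -54912.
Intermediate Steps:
U(o) = -6 + o (U(o) = o - 6 = -6 + o)
n = -54912 (n = -3*((42 + 88) + (-6 + 4))*143 = -3*(130 - 2)*143 = -384*143 = -3*18304 = -54912)
n - 1/(-135538 - 463485) = -54912 - 1/(-135538 - 463485) = -54912 - 1/(-599023) = -54912 - 1*(-1/599023) = -54912 + 1/599023 = -32893550975/599023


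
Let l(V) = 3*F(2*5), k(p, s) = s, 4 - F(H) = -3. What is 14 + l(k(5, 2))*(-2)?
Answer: -28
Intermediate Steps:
F(H) = 7 (F(H) = 4 - 1*(-3) = 4 + 3 = 7)
l(V) = 21 (l(V) = 3*7 = 21)
14 + l(k(5, 2))*(-2) = 14 + 21*(-2) = 14 - 42 = -28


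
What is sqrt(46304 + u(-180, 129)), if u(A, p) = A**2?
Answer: 4*sqrt(4919) ≈ 280.54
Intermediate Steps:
sqrt(46304 + u(-180, 129)) = sqrt(46304 + (-180)**2) = sqrt(46304 + 32400) = sqrt(78704) = 4*sqrt(4919)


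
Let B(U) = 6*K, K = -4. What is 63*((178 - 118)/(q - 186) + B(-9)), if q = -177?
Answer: -184212/121 ≈ -1522.4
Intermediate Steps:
B(U) = -24 (B(U) = 6*(-4) = -24)
63*((178 - 118)/(q - 186) + B(-9)) = 63*((178 - 118)/(-177 - 186) - 24) = 63*(60/(-363) - 24) = 63*(60*(-1/363) - 24) = 63*(-20/121 - 24) = 63*(-2924/121) = -184212/121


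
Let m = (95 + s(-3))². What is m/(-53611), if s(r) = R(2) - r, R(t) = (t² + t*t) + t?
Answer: -11664/53611 ≈ -0.21757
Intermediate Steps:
R(t) = t + 2*t² (R(t) = (t² + t²) + t = 2*t² + t = t + 2*t²)
s(r) = 10 - r (s(r) = 2*(1 + 2*2) - r = 2*(1 + 4) - r = 2*5 - r = 10 - r)
m = 11664 (m = (95 + (10 - 1*(-3)))² = (95 + (10 + 3))² = (95 + 13)² = 108² = 11664)
m/(-53611) = 11664/(-53611) = 11664*(-1/53611) = -11664/53611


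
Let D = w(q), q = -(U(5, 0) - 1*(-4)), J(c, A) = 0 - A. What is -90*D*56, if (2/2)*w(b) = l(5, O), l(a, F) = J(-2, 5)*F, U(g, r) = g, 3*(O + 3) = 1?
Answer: -67200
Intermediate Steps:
O = -8/3 (O = -3 + (⅓)*1 = -3 + ⅓ = -8/3 ≈ -2.6667)
J(c, A) = -A
l(a, F) = -5*F (l(a, F) = (-1*5)*F = -5*F)
q = -9 (q = -(5 - 1*(-4)) = -(5 + 4) = -1*9 = -9)
w(b) = 40/3 (w(b) = -5*(-8/3) = 40/3)
D = 40/3 ≈ 13.333
-90*D*56 = -90*40/3*56 = -1200*56 = -67200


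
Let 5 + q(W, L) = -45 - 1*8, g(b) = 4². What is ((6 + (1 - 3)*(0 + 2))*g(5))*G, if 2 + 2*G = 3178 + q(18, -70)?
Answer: 49888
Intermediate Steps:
g(b) = 16
q(W, L) = -58 (q(W, L) = -5 + (-45 - 1*8) = -5 + (-45 - 8) = -5 - 53 = -58)
G = 1559 (G = -1 + (3178 - 58)/2 = -1 + (½)*3120 = -1 + 1560 = 1559)
((6 + (1 - 3)*(0 + 2))*g(5))*G = ((6 + (1 - 3)*(0 + 2))*16)*1559 = ((6 - 2*2)*16)*1559 = ((6 - 4)*16)*1559 = (2*16)*1559 = 32*1559 = 49888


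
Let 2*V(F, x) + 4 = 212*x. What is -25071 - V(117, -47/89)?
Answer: -2226159/89 ≈ -25013.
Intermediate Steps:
V(F, x) = -2 + 106*x (V(F, x) = -2 + (212*x)/2 = -2 + 106*x)
-25071 - V(117, -47/89) = -25071 - (-2 + 106*(-47/89)) = -25071 - (-2 - 4982/89) = -25071 - 1*(-5160/89) = -25071 + 5160/89 = -2226159/89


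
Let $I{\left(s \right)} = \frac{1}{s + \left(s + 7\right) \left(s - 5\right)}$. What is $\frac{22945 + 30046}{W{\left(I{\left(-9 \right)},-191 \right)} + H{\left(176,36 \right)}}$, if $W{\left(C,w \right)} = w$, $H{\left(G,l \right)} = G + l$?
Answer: $\frac{52991}{21} \approx 2523.4$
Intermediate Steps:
$I{\left(s \right)} = \frac{1}{s + \left(-5 + s\right) \left(7 + s\right)}$ ($I{\left(s \right)} = \frac{1}{s + \left(7 + s\right) \left(-5 + s\right)} = \frac{1}{s + \left(-5 + s\right) \left(7 + s\right)}$)
$\frac{22945 + 30046}{W{\left(I{\left(-9 \right)},-191 \right)} + H{\left(176,36 \right)}} = \frac{22945 + 30046}{-191 + \left(176 + 36\right)} = \frac{52991}{-191 + 212} = \frac{52991}{21}$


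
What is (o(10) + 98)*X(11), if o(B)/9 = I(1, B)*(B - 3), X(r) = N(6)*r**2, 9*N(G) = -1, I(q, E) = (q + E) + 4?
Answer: -126203/9 ≈ -14023.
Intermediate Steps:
I(q, E) = 4 + E + q (I(q, E) = (E + q) + 4 = 4 + E + q)
N(G) = -1/9 (N(G) = (1/9)*(-1) = -1/9)
X(r) = -r**2/9
o(B) = 9*(-3 + B)*(5 + B) (o(B) = 9*((4 + B + 1)*(B - 3)) = 9*((5 + B)*(-3 + B)) = 9*((-3 + B)*(5 + B)) = 9*(-3 + B)*(5 + B))
(o(10) + 98)*X(11) = (9*(-3 + 10)*(5 + 10) + 98)*(-1/9*11**2) = (9*7*15 + 98)*(-1/9*121) = (945 + 98)*(-121/9) = 1043*(-121/9) = -126203/9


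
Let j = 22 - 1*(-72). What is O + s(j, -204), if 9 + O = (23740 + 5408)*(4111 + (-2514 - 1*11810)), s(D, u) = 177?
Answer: -297688356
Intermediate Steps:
j = 94 (j = 22 + 72 = 94)
O = -297688533 (O = -9 + (23740 + 5408)*(4111 + (-2514 - 1*11810)) = -9 + 29148*(4111 + (-2514 - 11810)) = -9 + 29148*(4111 - 14324) = -9 + 29148*(-10213) = -9 - 297688524 = -297688533)
O + s(j, -204) = -297688533 + 177 = -297688356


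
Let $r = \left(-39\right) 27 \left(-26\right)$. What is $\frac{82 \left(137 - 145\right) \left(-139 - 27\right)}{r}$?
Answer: $\frac{54448}{13689} \approx 3.9775$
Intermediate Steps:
$r = 27378$ ($r = \left(-1053\right) \left(-26\right) = 27378$)
$\frac{82 \left(137 - 145\right) \left(-139 - 27\right)}{r} = \frac{82 \left(137 - 145\right) \left(-139 - 27\right)}{27378} = 82 \left(\left(-8\right) \left(-166\right)\right) \frac{1}{27378} = 82 \cdot 1328 \cdot \frac{1}{27378} = 108896 \cdot \frac{1}{27378} = \frac{54448}{13689}$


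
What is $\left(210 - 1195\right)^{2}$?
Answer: $970225$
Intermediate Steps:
$\left(210 - 1195\right)^{2} = \left(-985\right)^{2} = 970225$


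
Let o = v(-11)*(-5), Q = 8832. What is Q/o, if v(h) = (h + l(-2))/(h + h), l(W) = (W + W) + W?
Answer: -194304/85 ≈ -2285.9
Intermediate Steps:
l(W) = 3*W (l(W) = 2*W + W = 3*W)
v(h) = (-6 + h)/(2*h) (v(h) = (h + 3*(-2))/(h + h) = (h - 6)/((2*h)) = (-6 + h)*(1/(2*h)) = (-6 + h)/(2*h))
o = -85/22 (o = ((½)*(-6 - 11)/(-11))*(-5) = ((½)*(-1/11)*(-17))*(-5) = (17/22)*(-5) = -85/22 ≈ -3.8636)
Q/o = 8832/(-85/22) = 8832*(-22/85) = -194304/85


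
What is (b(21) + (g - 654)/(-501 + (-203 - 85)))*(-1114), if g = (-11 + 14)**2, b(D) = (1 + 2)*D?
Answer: -18697376/263 ≈ -71093.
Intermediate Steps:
b(D) = 3*D
g = 9 (g = 3**2 = 9)
(b(21) + (g - 654)/(-501 + (-203 - 85)))*(-1114) = (3*21 + (9 - 654)/(-501 + (-203 - 85)))*(-1114) = (63 - 645/(-501 - 288))*(-1114) = (63 - 645/(-789))*(-1114) = (63 - 645*(-1/789))*(-1114) = (63 + 215/263)*(-1114) = (16784/263)*(-1114) = -18697376/263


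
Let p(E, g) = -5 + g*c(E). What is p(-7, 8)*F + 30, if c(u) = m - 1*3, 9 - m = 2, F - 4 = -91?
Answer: -2319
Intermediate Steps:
F = -87 (F = 4 - 91 = -87)
m = 7 (m = 9 - 1*2 = 9 - 2 = 7)
c(u) = 4 (c(u) = 7 - 1*3 = 7 - 3 = 4)
p(E, g) = -5 + 4*g (p(E, g) = -5 + g*4 = -5 + 4*g)
p(-7, 8)*F + 30 = (-5 + 4*8)*(-87) + 30 = (-5 + 32)*(-87) + 30 = 27*(-87) + 30 = -2349 + 30 = -2319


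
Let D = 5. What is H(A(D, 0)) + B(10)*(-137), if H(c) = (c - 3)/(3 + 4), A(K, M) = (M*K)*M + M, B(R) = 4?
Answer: -3839/7 ≈ -548.43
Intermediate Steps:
A(K, M) = M + K*M**2 (A(K, M) = (K*M)*M + M = K*M**2 + M = M + K*M**2)
H(c) = -3/7 + c/7 (H(c) = (-3 + c)/7 = (-3 + c)*(1/7) = -3/7 + c/7)
H(A(D, 0)) + B(10)*(-137) = (-3/7 + (0*(1 + 5*0))/7) + 4*(-137) = (-3/7 + (0*(1 + 0))/7) - 548 = (-3/7 + (0*1)/7) - 548 = (-3/7 + (1/7)*0) - 548 = (-3/7 + 0) - 548 = -3/7 - 548 = -3839/7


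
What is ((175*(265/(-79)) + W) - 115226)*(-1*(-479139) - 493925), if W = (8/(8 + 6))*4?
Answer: 946944810454/553 ≈ 1.7124e+9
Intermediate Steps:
W = 16/7 (W = (8/14)*4 = ((1/14)*8)*4 = (4/7)*4 = 16/7 ≈ 2.2857)
((175*(265/(-79)) + W) - 115226)*(-1*(-479139) - 493925) = ((175*(265/(-79)) + 16/7) - 115226)*(-1*(-479139) - 493925) = ((175*(265*(-1/79)) + 16/7) - 115226)*(479139 - 493925) = ((175*(-265/79) + 16/7) - 115226)*(-14786) = ((-46375/79 + 16/7) - 115226)*(-14786) = (-323361/553 - 115226)*(-14786) = -64043339/553*(-14786) = 946944810454/553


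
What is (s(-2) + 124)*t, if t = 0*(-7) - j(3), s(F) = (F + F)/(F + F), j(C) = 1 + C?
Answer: -500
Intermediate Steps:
s(F) = 1 (s(F) = (2*F)/((2*F)) = (2*F)*(1/(2*F)) = 1)
t = -4 (t = 0*(-7) - (1 + 3) = 0 - 1*4 = 0 - 4 = -4)
(s(-2) + 124)*t = (1 + 124)*(-4) = 125*(-4) = -500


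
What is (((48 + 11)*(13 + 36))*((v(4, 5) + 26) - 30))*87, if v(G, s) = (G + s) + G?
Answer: 2263653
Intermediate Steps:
v(G, s) = s + 2*G
(((48 + 11)*(13 + 36))*((v(4, 5) + 26) - 30))*87 = (((48 + 11)*(13 + 36))*(((5 + 2*4) + 26) - 30))*87 = ((59*49)*(((5 + 8) + 26) - 30))*87 = (2891*((13 + 26) - 30))*87 = (2891*(39 - 30))*87 = (2891*9)*87 = 26019*87 = 2263653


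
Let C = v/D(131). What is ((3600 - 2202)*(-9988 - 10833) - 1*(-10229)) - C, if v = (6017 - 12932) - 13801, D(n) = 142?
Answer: -2065914201/71 ≈ -2.9097e+7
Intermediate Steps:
v = -20716 (v = -6915 - 13801 = -20716)
C = -10358/71 (C = -20716/142 = -20716*1/142 = -10358/71 ≈ -145.89)
((3600 - 2202)*(-9988 - 10833) - 1*(-10229)) - C = ((3600 - 2202)*(-9988 - 10833) - 1*(-10229)) - 1*(-10358/71) = (1398*(-20821) + 10229) + 10358/71 = (-29107758 + 10229) + 10358/71 = -29097529 + 10358/71 = -2065914201/71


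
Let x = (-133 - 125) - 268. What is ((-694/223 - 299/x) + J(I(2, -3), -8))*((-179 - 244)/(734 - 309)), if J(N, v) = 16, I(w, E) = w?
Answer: -667663623/49851650 ≈ -13.393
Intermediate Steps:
x = -526 (x = -258 - 268 = -526)
((-694/223 - 299/x) + J(I(2, -3), -8))*((-179 - 244)/(734 - 309)) = ((-694/223 - 299/(-526)) + 16)*((-179 - 244)/(734 - 309)) = ((-694*1/223 - 299*(-1/526)) + 16)*(-423/425) = ((-694/223 + 299/526) + 16)*(-423*1/425) = (-298367/117298 + 16)*(-423/425) = (1578401/117298)*(-423/425) = -667663623/49851650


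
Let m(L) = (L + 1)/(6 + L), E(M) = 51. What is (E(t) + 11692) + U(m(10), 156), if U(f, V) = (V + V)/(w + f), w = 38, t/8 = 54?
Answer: 7273909/619 ≈ 11751.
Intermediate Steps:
t = 432 (t = 8*54 = 432)
m(L) = (1 + L)/(6 + L)
U(f, V) = 2*V/(38 + f) (U(f, V) = (V + V)/(38 + f) = (2*V)/(38 + f) = 2*V/(38 + f))
(E(t) + 11692) + U(m(10), 156) = (51 + 11692) + 2*156/(38 + (1 + 10)/(6 + 10)) = 11743 + 2*156/(38 + 11/16) = 11743 + 2*156/(619/16) = 11743 + 2*156*(16/619) = 11743 + 4992/619 = 7273909/619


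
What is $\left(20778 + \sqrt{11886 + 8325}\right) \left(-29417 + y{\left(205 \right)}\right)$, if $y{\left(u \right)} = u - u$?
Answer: $-611226426 - 29417 \sqrt{20211} \approx -6.1541 \cdot 10^{8}$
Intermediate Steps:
$y{\left(u \right)} = 0$
$\left(20778 + \sqrt{11886 + 8325}\right) \left(-29417 + y{\left(205 \right)}\right) = \left(20778 + \sqrt{11886 + 8325}\right) \left(-29417 + 0\right) = \left(20778 + \sqrt{20211}\right) \left(-29417\right) = -611226426 - 29417 \sqrt{20211}$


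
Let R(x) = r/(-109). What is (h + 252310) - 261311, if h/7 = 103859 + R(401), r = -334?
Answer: 78265646/109 ≈ 7.1803e+5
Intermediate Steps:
R(x) = 334/109 (R(x) = -334/(-109) = -334*(-1/109) = 334/109)
h = 79246755/109 (h = 7*(103859 + 334/109) = 7*(11320965/109) = 79246755/109 ≈ 7.2703e+5)
(h + 252310) - 261311 = (79246755/109 + 252310) - 261311 = 106748545/109 - 261311 = 78265646/109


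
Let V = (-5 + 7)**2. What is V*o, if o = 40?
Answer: 160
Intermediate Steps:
V = 4 (V = 2**2 = 4)
V*o = 4*40 = 160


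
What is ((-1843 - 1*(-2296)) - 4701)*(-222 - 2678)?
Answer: 12319200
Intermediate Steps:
((-1843 - 1*(-2296)) - 4701)*(-222 - 2678) = ((-1843 + 2296) - 4701)*(-2900) = (453 - 4701)*(-2900) = -4248*(-2900) = 12319200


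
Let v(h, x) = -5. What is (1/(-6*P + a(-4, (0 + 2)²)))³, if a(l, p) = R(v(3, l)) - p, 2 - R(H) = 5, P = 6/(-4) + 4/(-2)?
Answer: 1/2744 ≈ 0.00036443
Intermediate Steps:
P = -7/2 (P = 6*(-¼) + 4*(-½) = -3/2 - 2 = -7/2 ≈ -3.5000)
R(H) = -3 (R(H) = 2 - 1*5 = 2 - 5 = -3)
a(l, p) = -3 - p
(1/(-6*P + a(-4, (0 + 2)²)))³ = (1/(-6*(-7/2) + (-3 - (0 + 2)²)))³ = (1/(21 + (-3 - 1*2²)))³ = (1/(21 + (-3 - 1*4)))³ = (1/(21 + (-3 - 4)))³ = (1/(21 - 7))³ = (1/14)³ = 1/2744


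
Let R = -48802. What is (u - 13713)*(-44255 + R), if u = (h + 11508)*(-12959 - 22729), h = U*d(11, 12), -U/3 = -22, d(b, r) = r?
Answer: 40849800147441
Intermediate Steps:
U = 66 (U = -3*(-22) = 66)
h = 792 (h = 66*12 = 792)
u = -438962400 (u = (792 + 11508)*(-12959 - 22729) = 12300*(-35688) = -438962400)
(u - 13713)*(-44255 + R) = (-438962400 - 13713)*(-44255 - 48802) = -438976113*(-93057) = 40849800147441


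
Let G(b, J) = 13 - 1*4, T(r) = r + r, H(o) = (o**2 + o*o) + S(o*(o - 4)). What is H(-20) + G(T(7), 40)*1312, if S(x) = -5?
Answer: 12603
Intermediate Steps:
H(o) = -5 + 2*o**2 (H(o) = (o**2 + o*o) - 5 = (o**2 + o**2) - 5 = 2*o**2 - 5 = -5 + 2*o**2)
T(r) = 2*r
G(b, J) = 9 (G(b, J) = 13 - 4 = 9)
H(-20) + G(T(7), 40)*1312 = (-5 + 2*(-20)**2) + 9*1312 = (-5 + 2*400) + 11808 = (-5 + 800) + 11808 = 795 + 11808 = 12603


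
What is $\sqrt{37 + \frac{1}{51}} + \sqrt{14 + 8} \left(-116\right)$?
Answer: $- 116 \sqrt{22} + \frac{4 \sqrt{6018}}{51} \approx -538.0$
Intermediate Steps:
$\sqrt{37 + \frac{1}{51}} + \sqrt{14 + 8} \left(-116\right) = \sqrt{37 + \frac{1}{51}} + \sqrt{22} \left(-116\right) = \sqrt{\frac{1888}{51}} - 116 \sqrt{22} = \frac{4 \sqrt{6018}}{51} - 116 \sqrt{22} = - 116 \sqrt{22} + \frac{4 \sqrt{6018}}{51}$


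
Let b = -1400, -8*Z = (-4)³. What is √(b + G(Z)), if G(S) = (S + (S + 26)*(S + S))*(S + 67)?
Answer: 200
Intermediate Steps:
Z = 8 (Z = -⅛*(-4)³ = -⅛*(-64) = 8)
G(S) = (67 + S)*(S + 2*S*(26 + S)) (G(S) = (S + (26 + S)*(2*S))*(67 + S) = (S + 2*S*(26 + S))*(67 + S) = (67 + S)*(S + 2*S*(26 + S)))
√(b + G(Z)) = √(-1400 + 8*(3551 + 2*8² + 187*8)) = √(-1400 + 8*(3551 + 2*64 + 1496)) = √(-1400 + 8*(3551 + 128 + 1496)) = √(-1400 + 8*5175) = √(-1400 + 41400) = √40000 = 200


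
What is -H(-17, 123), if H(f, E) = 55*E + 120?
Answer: -6885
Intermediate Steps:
H(f, E) = 120 + 55*E
-H(-17, 123) = -(120 + 55*123) = -(120 + 6765) = -1*6885 = -6885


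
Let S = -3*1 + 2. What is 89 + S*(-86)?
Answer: 175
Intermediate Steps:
S = -1 (S = -3 + 2 = -1)
89 + S*(-86) = 89 - 1*(-86) = 89 + 86 = 175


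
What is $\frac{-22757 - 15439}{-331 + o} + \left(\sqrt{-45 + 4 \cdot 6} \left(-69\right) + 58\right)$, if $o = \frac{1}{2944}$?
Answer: $\frac{56322626}{324821} - 69 i \sqrt{21} \approx 173.4 - 316.2 i$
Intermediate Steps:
$o = \frac{1}{2944} \approx 0.00033967$
$\frac{-22757 - 15439}{-331 + o} + \left(\sqrt{-45 + 4 \cdot 6} \left(-69\right) + 58\right) = \frac{-22757 - 15439}{-331 + \frac{1}{2944}} + \left(\sqrt{-45 + 4 \cdot 6} \left(-69\right) + 58\right) = - \frac{38196}{- \frac{974463}{2944}} + \left(\sqrt{-45 + 24} \left(-69\right) + 58\right) = \left(-38196\right) \left(- \frac{2944}{974463}\right) + \left(\sqrt{-21} \left(-69\right) + 58\right) = \frac{37483008}{324821} + \left(i \sqrt{21} \left(-69\right) + 58\right) = \frac{37483008}{324821} + \left(- 69 i \sqrt{21} + 58\right) = \frac{37483008}{324821} + \left(58 - 69 i \sqrt{21}\right) = \frac{56322626}{324821} - 69 i \sqrt{21}$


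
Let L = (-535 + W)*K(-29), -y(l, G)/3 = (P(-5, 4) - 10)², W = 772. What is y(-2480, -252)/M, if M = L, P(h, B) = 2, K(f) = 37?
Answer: -64/2923 ≈ -0.021895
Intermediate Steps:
y(l, G) = -192 (y(l, G) = -3*(2 - 10)² = -3*(-8)² = -3*64 = -192)
L = 8769 (L = (-535 + 772)*37 = 237*37 = 8769)
M = 8769
y(-2480, -252)/M = -192/8769 = -192*1/8769 = -64/2923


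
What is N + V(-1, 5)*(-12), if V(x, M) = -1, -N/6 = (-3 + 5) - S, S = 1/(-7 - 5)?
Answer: -½ ≈ -0.50000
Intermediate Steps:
S = -1/12 (S = 1/(-12) = -1/12 ≈ -0.083333)
N = -25/2 (N = -6*((-3 + 5) - 1*(-1/12)) = -6*(2 + 1/12) = -6*25/12 = -25/2 ≈ -12.500)
N + V(-1, 5)*(-12) = -25/2 - 1*(-12) = -25/2 + 12 = -½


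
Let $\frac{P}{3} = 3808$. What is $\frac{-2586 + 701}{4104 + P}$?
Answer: $- \frac{1885}{15528} \approx -0.12139$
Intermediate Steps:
$P = 11424$ ($P = 3 \cdot 3808 = 11424$)
$\frac{-2586 + 701}{4104 + P} = \frac{-2586 + 701}{4104 + 11424} = - \frac{1885}{15528}$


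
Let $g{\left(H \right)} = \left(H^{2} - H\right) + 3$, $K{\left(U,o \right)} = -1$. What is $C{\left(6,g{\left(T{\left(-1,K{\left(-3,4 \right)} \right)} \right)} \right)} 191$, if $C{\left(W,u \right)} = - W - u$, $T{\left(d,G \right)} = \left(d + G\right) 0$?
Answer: $-1719$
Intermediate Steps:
$T{\left(d,G \right)} = 0$ ($T{\left(d,G \right)} = \left(G + d\right) 0 = 0$)
$g{\left(H \right)} = 3 + H^{2} - H$
$C{\left(6,g{\left(T{\left(-1,K{\left(-3,4 \right)} \right)} \right)} \right)} 191 = \left(\left(-1\right) 6 - \left(3 + 0^{2} - 0\right)\right) 191 = \left(-6 - \left(3 + 0 + 0\right)\right) 191 = \left(-6 - 3\right) 191 = \left(-9\right) 191 = -1719$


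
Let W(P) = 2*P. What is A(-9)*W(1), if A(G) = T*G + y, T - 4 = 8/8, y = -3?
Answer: -96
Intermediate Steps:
T = 5 (T = 4 + 8/8 = 4 + 8*(⅛) = 4 + 1 = 5)
A(G) = -3 + 5*G (A(G) = 5*G - 3 = -3 + 5*G)
A(-9)*W(1) = (-3 + 5*(-9))*(2*1) = (-3 - 45)*2 = -48*2 = -96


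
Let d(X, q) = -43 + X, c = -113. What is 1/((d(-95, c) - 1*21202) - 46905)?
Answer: -1/68245 ≈ -1.4653e-5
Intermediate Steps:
1/((d(-95, c) - 1*21202) - 46905) = 1/(((-43 - 95) - 1*21202) - 46905) = 1/((-138 - 21202) - 46905) = 1/(-21340 - 46905) = 1/(-68245) = -1/68245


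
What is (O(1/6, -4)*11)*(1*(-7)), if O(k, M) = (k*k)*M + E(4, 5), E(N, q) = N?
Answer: -2695/9 ≈ -299.44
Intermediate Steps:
O(k, M) = 4 + M*k² (O(k, M) = (k*k)*M + 4 = k²*M + 4 = M*k² + 4 = 4 + M*k²)
(O(1/6, -4)*11)*(1*(-7)) = ((4 - 4*(1/6)²)*11)*(1*(-7)) = ((4 - 4*(⅙)²)*11)*(-7) = ((4 - 4*1/36)*11)*(-7) = ((4 - ⅑)*11)*(-7) = ((35/9)*11)*(-7) = (385/9)*(-7) = -2695/9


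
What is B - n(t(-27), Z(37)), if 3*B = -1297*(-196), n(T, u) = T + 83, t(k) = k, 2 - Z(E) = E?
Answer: 254044/3 ≈ 84681.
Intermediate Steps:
Z(E) = 2 - E
n(T, u) = 83 + T
B = 254212/3 (B = (-1297*(-196))/3 = (1/3)*254212 = 254212/3 ≈ 84737.)
B - n(t(-27), Z(37)) = 254212/3 - (83 - 27) = 254212/3 - 1*56 = 254212/3 - 56 = 254044/3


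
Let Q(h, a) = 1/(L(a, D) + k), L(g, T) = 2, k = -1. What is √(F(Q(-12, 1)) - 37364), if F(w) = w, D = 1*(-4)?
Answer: I*√37363 ≈ 193.3*I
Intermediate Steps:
D = -4
Q(h, a) = 1 (Q(h, a) = 1/(2 - 1) = 1/1 = 1)
√(F(Q(-12, 1)) - 37364) = √(1 - 37364) = √(-37363) = I*√37363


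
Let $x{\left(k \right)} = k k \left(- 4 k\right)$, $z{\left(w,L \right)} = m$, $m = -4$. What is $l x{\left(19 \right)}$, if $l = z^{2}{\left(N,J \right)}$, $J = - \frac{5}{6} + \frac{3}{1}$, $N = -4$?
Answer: $-438976$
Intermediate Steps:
$J = \frac{13}{6}$ ($J = \left(-5\right) \frac{1}{6} + 3 \cdot 1 = - \frac{5}{6} + 3 = \frac{13}{6} \approx 2.1667$)
$z{\left(w,L \right)} = -4$
$x{\left(k \right)} = - 4 k^{3}$ ($x{\left(k \right)} = k^{2} \left(- 4 k\right) = - 4 k^{3}$)
$l = 16$ ($l = \left(-4\right)^{2} = 16$)
$l x{\left(19 \right)} = 16 \left(- 4 \cdot 19^{3}\right) = 16 \left(\left(-4\right) 6859\right) = 16 \left(-27436\right) = -438976$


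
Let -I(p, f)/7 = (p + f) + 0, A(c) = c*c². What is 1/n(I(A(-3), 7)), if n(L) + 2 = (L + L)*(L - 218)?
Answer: -1/21842 ≈ -4.5783e-5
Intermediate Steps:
A(c) = c³
I(p, f) = -7*f - 7*p (I(p, f) = -7*((p + f) + 0) = -7*((f + p) + 0) = -7*(f + p) = -7*f - 7*p)
n(L) = -2 + 2*L*(-218 + L) (n(L) = -2 + (L + L)*(L - 218) = -2 + (2*L)*(-218 + L) = -2 + 2*L*(-218 + L))
1/n(I(A(-3), 7)) = 1/(-2 - 436*(-7*7 - 7*(-3)³) + 2*(-7*7 - 7*(-3)³)²) = 1/(-2 - 436*(-49 - 7*(-27)) + 2*(-49 - 7*(-27))²) = 1/(-2 - 436*(-49 + 189) + 2*(-49 + 189)²) = 1/(-2 - 436*140 + 2*140²) = 1/(-2 - 61040 + 2*19600) = 1/(-2 - 61040 + 39200) = 1/(-21842) = -1/21842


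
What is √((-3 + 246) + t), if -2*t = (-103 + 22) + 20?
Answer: √1094/2 ≈ 16.538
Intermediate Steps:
t = 61/2 (t = -((-103 + 22) + 20)/2 = -(-81 + 20)/2 = -½*(-61) = 61/2 ≈ 30.500)
√((-3 + 246) + t) = √((-3 + 246) + 61/2) = √(243 + 61/2) = √(547/2) = √1094/2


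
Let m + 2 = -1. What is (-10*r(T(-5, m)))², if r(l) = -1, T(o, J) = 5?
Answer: 100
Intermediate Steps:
m = -3 (m = -2 - 1 = -3)
(-10*r(T(-5, m)))² = (-10*(-1))² = 10² = 100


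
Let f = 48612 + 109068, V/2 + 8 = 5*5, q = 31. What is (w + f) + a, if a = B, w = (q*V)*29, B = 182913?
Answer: 371159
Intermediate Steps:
V = 34 (V = -16 + 2*(5*5) = -16 + 2*25 = -16 + 50 = 34)
w = 30566 (w = (31*34)*29 = 1054*29 = 30566)
a = 182913
f = 157680
(w + f) + a = (30566 + 157680) + 182913 = 188246 + 182913 = 371159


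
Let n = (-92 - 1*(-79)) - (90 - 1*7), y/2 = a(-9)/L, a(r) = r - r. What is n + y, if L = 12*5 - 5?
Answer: -96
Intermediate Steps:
a(r) = 0
L = 55 (L = 60 - 5 = 55)
y = 0 (y = 2*(0/55) = 2*(0*(1/55)) = 2*0 = 0)
n = -96 (n = (-92 + 79) - (90 - 7) = -13 - 1*83 = -13 - 83 = -96)
n + y = -96 + 0 = -96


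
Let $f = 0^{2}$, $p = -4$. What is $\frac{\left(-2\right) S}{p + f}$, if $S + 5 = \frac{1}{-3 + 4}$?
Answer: $-2$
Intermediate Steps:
$f = 0$
$S = -4$ ($S = -5 + \frac{1}{-3 + 4} = -5 + 1^{-1} = -5 + 1 = -4$)
$\frac{\left(-2\right) S}{p + f} = \frac{\left(-2\right) \left(-4\right)}{-4 + 0} = \frac{8}{-4} = 8 \left(- \frac{1}{4}\right) = -2$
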